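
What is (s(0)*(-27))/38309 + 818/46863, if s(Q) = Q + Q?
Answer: 818/46863 ≈ 0.017455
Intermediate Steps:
s(Q) = 2*Q
(s(0)*(-27))/38309 + 818/46863 = ((2*0)*(-27))/38309 + 818/46863 = (0*(-27))*(1/38309) + 818*(1/46863) = 0*(1/38309) + 818/46863 = 0 + 818/46863 = 818/46863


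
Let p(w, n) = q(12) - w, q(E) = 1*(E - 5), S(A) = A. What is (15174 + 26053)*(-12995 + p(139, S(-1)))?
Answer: -541186829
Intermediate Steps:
q(E) = -5 + E (q(E) = 1*(-5 + E) = -5 + E)
p(w, n) = 7 - w (p(w, n) = (-5 + 12) - w = 7 - w)
(15174 + 26053)*(-12995 + p(139, S(-1))) = (15174 + 26053)*(-12995 + (7 - 1*139)) = 41227*(-12995 + (7 - 139)) = 41227*(-12995 - 132) = 41227*(-13127) = -541186829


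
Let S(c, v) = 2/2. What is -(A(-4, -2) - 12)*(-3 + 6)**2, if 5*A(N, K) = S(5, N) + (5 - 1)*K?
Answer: 603/5 ≈ 120.60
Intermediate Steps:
S(c, v) = 1 (S(c, v) = 2*(1/2) = 1)
A(N, K) = 1/5 + 4*K/5 (A(N, K) = (1 + (5 - 1)*K)/5 = (1 + 4*K)/5 = 1/5 + 4*K/5)
-(A(-4, -2) - 12)*(-3 + 6)**2 = -((1/5 + (4/5)*(-2)) - 12)*(-3 + 6)**2 = -((1/5 - 8/5) - 12)*3**2 = -(-7/5 - 12)*9 = -(-67)*9/5 = -1*(-603/5) = 603/5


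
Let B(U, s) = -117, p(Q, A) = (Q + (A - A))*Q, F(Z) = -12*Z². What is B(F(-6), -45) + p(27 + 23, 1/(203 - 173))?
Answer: 2383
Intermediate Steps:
p(Q, A) = Q² (p(Q, A) = (Q + 0)*Q = Q*Q = Q²)
B(F(-6), -45) + p(27 + 23, 1/(203 - 173)) = -117 + (27 + 23)² = -117 + 50² = -117 + 2500 = 2383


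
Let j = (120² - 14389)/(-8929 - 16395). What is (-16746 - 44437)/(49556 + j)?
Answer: -91141076/73820949 ≈ -1.2346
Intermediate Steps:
j = -11/25324 (j = (14400 - 14389)/(-25324) = 11*(-1/25324) = -11/25324 ≈ -0.00043437)
(-16746 - 44437)/(49556 + j) = (-16746 - 44437)/(49556 - 11/25324) = -61183/1254956133/25324 = -61183*25324/1254956133 = -91141076/73820949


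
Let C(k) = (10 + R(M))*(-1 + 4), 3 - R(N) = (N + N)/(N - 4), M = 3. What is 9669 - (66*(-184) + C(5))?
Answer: 21756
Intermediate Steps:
R(N) = 3 - 2*N/(-4 + N) (R(N) = 3 - (N + N)/(N - 4) = 3 - 2*N/(-4 + N))
C(k) = 57 (C(k) = (10 + (-12 + 3)/(-4 + 3))*(-1 + 4) = (10 - 9/(-1))*3 = (10 - 1*(-9))*3 = (10 + 9)*3 = 19*3 = 57)
9669 - (66*(-184) + C(5)) = 9669 - (66*(-184) + 57) = 9669 - (-12144 + 57) = 9669 - 1*(-12087) = 9669 + 12087 = 21756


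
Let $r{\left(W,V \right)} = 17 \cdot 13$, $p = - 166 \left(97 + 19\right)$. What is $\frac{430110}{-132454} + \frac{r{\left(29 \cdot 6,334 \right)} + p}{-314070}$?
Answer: $- \frac{4418779527}{1386660926} \approx -3.1866$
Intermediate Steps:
$p = -19256$ ($p = \left(-166\right) 116 = -19256$)
$r{\left(W,V \right)} = 221$
$\frac{430110}{-132454} + \frac{r{\left(29 \cdot 6,334 \right)} + p}{-314070} = \frac{430110}{-132454} + \frac{221 - 19256}{-314070} = 430110 \left(- \frac{1}{132454}\right) - - \frac{1269}{20938} = - \frac{215055}{66227} + \frac{1269}{20938} = - \frac{4418779527}{1386660926}$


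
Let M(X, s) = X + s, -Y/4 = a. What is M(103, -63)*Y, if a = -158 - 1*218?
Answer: 60160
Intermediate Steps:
a = -376 (a = -158 - 218 = -376)
Y = 1504 (Y = -4*(-376) = 1504)
M(103, -63)*Y = (103 - 63)*1504 = 40*1504 = 60160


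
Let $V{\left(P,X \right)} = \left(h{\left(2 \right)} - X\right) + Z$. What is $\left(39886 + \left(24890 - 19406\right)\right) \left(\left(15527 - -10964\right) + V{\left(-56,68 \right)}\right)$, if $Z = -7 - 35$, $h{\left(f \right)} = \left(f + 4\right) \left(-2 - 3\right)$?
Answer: $1195544870$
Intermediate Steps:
$h{\left(f \right)} = -20 - 5 f$ ($h{\left(f \right)} = \left(4 + f\right) \left(-5\right) = -20 - 5 f$)
$Z = -42$ ($Z = -7 - 35 = -42$)
$V{\left(P,X \right)} = -72 - X$ ($V{\left(P,X \right)} = \left(\left(-20 - 10\right) - X\right) - 42 = \left(-30 - X\right) - 42 = -72 - X$)
$\left(39886 + \left(24890 - 19406\right)\right) \left(\left(15527 - -10964\right) + V{\left(-56,68 \right)}\right) = \left(39886 + \left(24890 - 19406\right)\right) \left(\left(15527 - -10964\right) - 140\right) = \left(39886 + \left(24890 - 19406\right)\right) \left(\left(15527 + 10964\right) - 140\right) = \left(39886 + 5484\right) \left(26491 - 140\right) = 45370 \cdot 26351 = 1195544870$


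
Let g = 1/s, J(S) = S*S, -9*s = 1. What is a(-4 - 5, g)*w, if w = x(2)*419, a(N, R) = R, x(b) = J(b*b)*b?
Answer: -120672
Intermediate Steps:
s = -1/9 (s = -1/9*1 = -1/9 ≈ -0.11111)
J(S) = S**2
g = -9 (g = 1/(-1/9) = -9)
x(b) = b**5 (x(b) = (b*b)**2*b = (b**2)**2*b = b**4*b = b**5)
w = 13408 (w = 2**5*419 = 32*419 = 13408)
a(-4 - 5, g)*w = -9*13408 = -120672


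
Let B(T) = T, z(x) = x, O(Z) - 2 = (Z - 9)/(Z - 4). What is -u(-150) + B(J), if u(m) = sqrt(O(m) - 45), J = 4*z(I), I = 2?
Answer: 8 - I*sqrt(995302)/154 ≈ 8.0 - 6.4782*I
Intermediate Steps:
O(Z) = 2 + (-9 + Z)/(-4 + Z) (O(Z) = 2 + (Z - 9)/(Z - 4) = 2 + (-9 + Z)/(-4 + Z))
J = 8 (J = 4*2 = 8)
u(m) = sqrt(-45 + (-17 + 3*m)/(-4 + m)) (u(m) = sqrt((-17 + 3*m)/(-4 + m) - 45) = sqrt(-45 + (-17 + 3*m)/(-4 + m)))
-u(-150) + B(J) = -sqrt((163 - 42*(-150))/(-4 - 150)) + 8 = -sqrt((163 + 6300)/(-154)) + 8 = -sqrt(-1/154*6463) + 8 = -sqrt(-6463/154) + 8 = -I*sqrt(995302)/154 + 8 = 8 - I*sqrt(995302)/154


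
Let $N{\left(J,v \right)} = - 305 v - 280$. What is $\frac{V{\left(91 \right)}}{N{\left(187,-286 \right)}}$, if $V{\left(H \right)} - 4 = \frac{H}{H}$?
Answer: $\frac{1}{17390} \approx 5.7504 \cdot 10^{-5}$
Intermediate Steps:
$V{\left(H \right)} = 5$ ($V{\left(H \right)} = 4 + \frac{H}{H} = 4 + 1 = 5$)
$N{\left(J,v \right)} = -280 - 305 v$
$\frac{V{\left(91 \right)}}{N{\left(187,-286 \right)}} = \frac{5}{-280 - -87230} = \frac{5}{-280 + 87230} = \frac{5}{86950} = 5 \cdot \frac{1}{86950} = \frac{1}{17390}$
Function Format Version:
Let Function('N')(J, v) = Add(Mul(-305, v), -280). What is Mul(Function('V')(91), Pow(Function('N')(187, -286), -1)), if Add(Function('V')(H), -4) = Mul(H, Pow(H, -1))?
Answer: Rational(1, 17390) ≈ 5.7504e-5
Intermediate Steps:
Function('V')(H) = 5 (Function('V')(H) = Add(4, Mul(H, Pow(H, -1))) = Add(4, 1) = 5)
Function('N')(J, v) = Add(-280, Mul(-305, v))
Mul(Function('V')(91), Pow(Function('N')(187, -286), -1)) = Mul(5, Pow(Add(-280, Mul(-305, -286)), -1)) = Mul(5, Pow(Add(-280, 87230), -1)) = Mul(5, Pow(86950, -1)) = Mul(5, Rational(1, 86950)) = Rational(1, 17390)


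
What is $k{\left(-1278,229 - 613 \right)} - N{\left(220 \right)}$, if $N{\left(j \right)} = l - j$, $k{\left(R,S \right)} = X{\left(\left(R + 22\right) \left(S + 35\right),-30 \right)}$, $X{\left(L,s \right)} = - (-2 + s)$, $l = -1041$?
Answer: $1293$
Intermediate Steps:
$X{\left(L,s \right)} = 2 - s$
$k{\left(R,S \right)} = 32$ ($k{\left(R,S \right)} = 2 - -30 = 2 + 30 = 32$)
$N{\left(j \right)} = -1041 - j$
$k{\left(-1278,229 - 613 \right)} - N{\left(220 \right)} = 32 - \left(-1041 - 220\right) = 32 - -1261 = 32 + 1261 = 1293$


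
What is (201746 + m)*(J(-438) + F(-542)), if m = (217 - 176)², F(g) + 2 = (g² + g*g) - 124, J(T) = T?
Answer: 119404325628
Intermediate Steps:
F(g) = -126 + 2*g² (F(g) = -2 + ((g² + g*g) - 124) = -2 + ((g² + g²) - 124) = -2 + (2*g² - 124) = -2 + (-124 + 2*g²) = -126 + 2*g²)
m = 1681 (m = 41² = 1681)
(201746 + m)*(J(-438) + F(-542)) = (201746 + 1681)*(-438 + (-126 + 2*(-542)²)) = 203427*(-438 + (-126 + 2*293764)) = 203427*(-438 + (-126 + 587528)) = 203427*(-438 + 587402) = 203427*586964 = 119404325628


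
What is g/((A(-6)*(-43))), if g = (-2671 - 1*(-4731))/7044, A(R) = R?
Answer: 515/454338 ≈ 0.0011335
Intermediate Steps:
g = 515/1761 (g = (-2671 + 4731)*(1/7044) = 2060*(1/7044) = 515/1761 ≈ 0.29245)
g/((A(-6)*(-43))) = 515/(1761*((-6*(-43)))) = (515/1761)/258 = (515/1761)*(1/258) = 515/454338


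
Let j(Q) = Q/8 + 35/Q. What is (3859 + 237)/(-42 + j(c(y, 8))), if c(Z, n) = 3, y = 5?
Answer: -98304/719 ≈ -136.72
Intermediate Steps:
j(Q) = 35/Q + Q/8 (j(Q) = Q*(⅛) + 35/Q = Q/8 + 35/Q = 35/Q + Q/8)
(3859 + 237)/(-42 + j(c(y, 8))) = (3859 + 237)/(-42 + (35/3 + (⅛)*3)) = 4096/(-42 + (35*(⅓) + 3/8)) = 4096/(-42 + (35/3 + 3/8)) = 4096/(-42 + 289/24) = 4096/(-719/24) = 4096*(-24/719) = -98304/719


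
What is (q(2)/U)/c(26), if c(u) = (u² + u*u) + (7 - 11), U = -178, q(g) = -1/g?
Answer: 1/479888 ≈ 2.0838e-6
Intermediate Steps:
c(u) = -4 + 2*u² (c(u) = (u² + u²) - 4 = 2*u² - 4 = -4 + 2*u²)
(q(2)/U)/c(26) = (-1/2/(-178))/(-4 + 2*26²) = (-1*½*(-1/178))/(-4 + 2*676) = (-½*(-1/178))/(-4 + 1352) = (1/356)/1348 = (1/356)*(1/1348) = 1/479888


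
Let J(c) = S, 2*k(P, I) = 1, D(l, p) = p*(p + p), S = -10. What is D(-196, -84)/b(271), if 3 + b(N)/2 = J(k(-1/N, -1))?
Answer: -7056/13 ≈ -542.77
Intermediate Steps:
D(l, p) = 2*p² (D(l, p) = p*(2*p) = 2*p²)
k(P, I) = ½ (k(P, I) = (½)*1 = ½)
J(c) = -10
b(N) = -26 (b(N) = -6 + 2*(-10) = -6 - 20 = -26)
D(-196, -84)/b(271) = (2*(-84)²)/(-26) = (2*7056)*(-1/26) = 14112*(-1/26) = -7056/13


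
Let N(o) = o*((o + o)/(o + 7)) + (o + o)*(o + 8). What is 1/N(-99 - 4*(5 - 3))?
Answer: 50/1047851 ≈ 4.7717e-5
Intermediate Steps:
N(o) = 2*o*(8 + o) + 2*o²/(7 + o) (N(o) = o*((2*o)/(7 + o)) + (2*o)*(8 + o) = o*(2*o/(7 + o)) + 2*o*(8 + o) = 2*o²/(7 + o) + 2*o*(8 + o) = 2*o*(8 + o) + 2*o²/(7 + o))
1/N(-99 - 4*(5 - 3)) = 1/(2*(-99 - 4*(5 - 3))*(56 + (-99 - 4*(5 - 3))² + 16*(-99 - 4*(5 - 3)))/(7 + (-99 - 4*(5 - 3)))) = 1/(2*(-99 - 4*2)*(56 + (-99 - 4*2)² + 16*(-99 - 4*2))/(7 + (-99 - 4*2))) = 1/(2*(-99 - 1*8)*(56 + (-99 - 1*8)² + 16*(-99 - 1*8))/(7 + (-99 - 1*8))) = 1/(2*(-99 - 8)*(56 + (-99 - 8)² + 16*(-99 - 8))/(7 + (-99 - 8))) = 1/(2*(-107)*(56 + (-107)² + 16*(-107))/(7 - 107)) = 1/(2*(-107)*(56 + 11449 - 1712)/(-100)) = 1/(2*(-107)*(-1/100)*9793) = 1/(1047851/50) = 50/1047851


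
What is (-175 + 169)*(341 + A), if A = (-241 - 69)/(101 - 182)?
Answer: -55862/27 ≈ -2069.0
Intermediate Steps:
A = 310/81 (A = -310/(-81) = -310*(-1/81) = 310/81 ≈ 3.8272)
(-175 + 169)*(341 + A) = (-175 + 169)*(341 + 310/81) = -6*27931/81 = -55862/27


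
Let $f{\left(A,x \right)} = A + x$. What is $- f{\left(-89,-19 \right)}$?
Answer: $108$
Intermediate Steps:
$- f{\left(-89,-19 \right)} = - (-89 - 19) = \left(-1\right) \left(-108\right) = 108$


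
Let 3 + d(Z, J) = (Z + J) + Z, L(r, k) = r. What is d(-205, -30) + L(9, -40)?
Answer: -434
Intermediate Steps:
d(Z, J) = -3 + J + 2*Z (d(Z, J) = -3 + ((Z + J) + Z) = -3 + ((J + Z) + Z) = -3 + (J + 2*Z) = -3 + J + 2*Z)
d(-205, -30) + L(9, -40) = (-3 - 30 + 2*(-205)) + 9 = (-3 - 30 - 410) + 9 = -443 + 9 = -434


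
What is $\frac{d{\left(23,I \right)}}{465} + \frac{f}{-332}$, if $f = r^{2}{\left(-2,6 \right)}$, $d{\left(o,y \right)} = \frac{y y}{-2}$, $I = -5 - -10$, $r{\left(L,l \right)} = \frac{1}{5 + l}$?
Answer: $- \frac{100523}{3735996} \approx -0.026907$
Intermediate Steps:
$I = 5$ ($I = -5 + 10 = 5$)
$d{\left(o,y \right)} = - \frac{y^{2}}{2}$ ($d{\left(o,y \right)} = y^{2} \left(- \frac{1}{2}\right) = - \frac{y^{2}}{2}$)
$f = \frac{1}{121}$ ($f = \left(\frac{1}{5 + 6}\right)^{2} = \left(\frac{1}{11}\right)^{2} = \frac{1}{121} \approx 0.0082645$)
$\frac{d{\left(23,I \right)}}{465} + \frac{f}{-332} = \frac{\left(- \frac{1}{2}\right) 5^{2}}{465} + \frac{1}{121 \left(-332\right)} = \left(- \frac{1}{2}\right) 25 \cdot \frac{1}{465} + \frac{1}{121} \left(- \frac{1}{332}\right) = \left(- \frac{25}{2}\right) \frac{1}{465} - \frac{1}{40172} = - \frac{5}{186} - \frac{1}{40172} = - \frac{100523}{3735996}$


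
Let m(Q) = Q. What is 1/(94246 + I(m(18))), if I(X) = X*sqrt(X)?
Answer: 47123/4441151342 - 27*sqrt(2)/4441151342 ≈ 1.0602e-5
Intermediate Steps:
I(X) = X**(3/2)
1/(94246 + I(m(18))) = 1/(94246 + 18**(3/2)) = 1/(94246 + 54*sqrt(2))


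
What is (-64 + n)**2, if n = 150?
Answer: 7396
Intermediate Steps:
(-64 + n)**2 = (-64 + 150)**2 = 86**2 = 7396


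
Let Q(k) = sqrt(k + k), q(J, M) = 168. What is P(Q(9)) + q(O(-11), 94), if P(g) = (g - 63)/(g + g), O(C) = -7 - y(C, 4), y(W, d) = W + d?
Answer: 337/2 - 21*sqrt(2)/4 ≈ 161.08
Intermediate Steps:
O(C) = -11 - C (O(C) = -7 - (C + 4) = -7 - (4 + C) = -7 + (-4 - C) = -11 - C)
Q(k) = sqrt(2)*sqrt(k) (Q(k) = sqrt(2*k) = sqrt(2)*sqrt(k))
P(g) = (-63 + g)/(2*g) (P(g) = (-63 + g)/((2*g)) = (-63 + g)*(1/(2*g)) = (-63 + g)/(2*g))
P(Q(9)) + q(O(-11), 94) = (-63 + sqrt(2)*sqrt(9))/(2*((sqrt(2)*sqrt(9)))) + 168 = (-63 + sqrt(2)*3)/(2*((sqrt(2)*3))) + 168 = (-63 + 3*sqrt(2))/(2*((3*sqrt(2)))) + 168 = (sqrt(2)/6)*(-63 + 3*sqrt(2))/2 + 168 = sqrt(2)*(-63 + 3*sqrt(2))/12 + 168 = 168 + sqrt(2)*(-63 + 3*sqrt(2))/12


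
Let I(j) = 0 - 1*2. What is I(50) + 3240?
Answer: 3238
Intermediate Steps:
I(j) = -2 (I(j) = 0 - 2 = -2)
I(50) + 3240 = -2 + 3240 = 3238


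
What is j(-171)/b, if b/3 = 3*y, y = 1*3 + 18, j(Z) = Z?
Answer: -19/21 ≈ -0.90476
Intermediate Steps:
y = 21 (y = 3 + 18 = 21)
b = 189 (b = 3*(3*21) = 3*63 = 189)
j(-171)/b = -171/189 = -171*1/189 = -19/21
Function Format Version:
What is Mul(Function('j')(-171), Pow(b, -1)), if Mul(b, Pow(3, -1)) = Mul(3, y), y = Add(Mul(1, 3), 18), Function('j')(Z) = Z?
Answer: Rational(-19, 21) ≈ -0.90476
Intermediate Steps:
y = 21 (y = Add(3, 18) = 21)
b = 189 (b = Mul(3, Mul(3, 21)) = Mul(3, 63) = 189)
Mul(Function('j')(-171), Pow(b, -1)) = Mul(-171, Pow(189, -1)) = Mul(-171, Rational(1, 189)) = Rational(-19, 21)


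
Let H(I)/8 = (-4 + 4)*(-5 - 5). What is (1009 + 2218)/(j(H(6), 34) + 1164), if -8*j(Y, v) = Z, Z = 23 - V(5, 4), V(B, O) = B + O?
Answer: 12908/4649 ≈ 2.7765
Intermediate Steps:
H(I) = 0 (H(I) = 8*((-4 + 4)*(-5 - 5)) = 8*(0*(-10)) = 8*0 = 0)
Z = 14 (Z = 23 - (5 + 4) = 23 - 1*9 = 23 - 9 = 14)
j(Y, v) = -7/4 (j(Y, v) = -⅛*14 = -7/4)
(1009 + 2218)/(j(H(6), 34) + 1164) = (1009 + 2218)/(-7/4 + 1164) = 3227/(4649/4) = 3227*(4/4649) = 12908/4649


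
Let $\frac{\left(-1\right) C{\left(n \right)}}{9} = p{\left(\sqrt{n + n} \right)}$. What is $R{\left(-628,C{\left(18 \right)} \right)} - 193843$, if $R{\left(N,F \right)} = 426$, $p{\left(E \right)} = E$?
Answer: $-193417$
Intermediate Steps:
$C{\left(n \right)} = - 9 \sqrt{2} \sqrt{n}$ ($C{\left(n \right)} = - 9 \sqrt{n + n} = - 9 \sqrt{2 n} = - 9 \sqrt{2} \sqrt{n}$)
$R{\left(-628,C{\left(18 \right)} \right)} - 193843 = 426 - 193843 = -193417$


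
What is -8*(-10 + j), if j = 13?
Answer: -24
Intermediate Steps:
-8*(-10 + j) = -8*(-10 + 13) = -8*3 = -24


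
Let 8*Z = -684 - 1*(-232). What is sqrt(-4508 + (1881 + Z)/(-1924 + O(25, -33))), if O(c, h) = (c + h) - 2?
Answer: I*sqrt(16865053431)/1934 ≈ 67.149*I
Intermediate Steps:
Z = -113/2 (Z = (-684 - 1*(-232))/8 = (-684 + 232)/8 = (1/8)*(-452) = -113/2 ≈ -56.500)
O(c, h) = -2 + c + h
sqrt(-4508 + (1881 + Z)/(-1924 + O(25, -33))) = sqrt(-4508 + (1881 - 113/2)/(-1924 + (-2 + 25 - 33))) = sqrt(-4508 + 3649/(2*(-1924 - 10))) = sqrt(-4508 + (3649/2)/(-1934)) = sqrt(-4508 + (3649/2)*(-1/1934)) = sqrt(-4508 - 3649/3868) = sqrt(-17440593/3868) = I*sqrt(16865053431)/1934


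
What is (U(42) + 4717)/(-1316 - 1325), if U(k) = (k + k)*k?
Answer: -8245/2641 ≈ -3.1219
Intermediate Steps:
U(k) = 2*k**2 (U(k) = (2*k)*k = 2*k**2)
(U(42) + 4717)/(-1316 - 1325) = (2*42**2 + 4717)/(-1316 - 1325) = (2*1764 + 4717)/(-2641) = (3528 + 4717)*(-1/2641) = 8245*(-1/2641) = -8245/2641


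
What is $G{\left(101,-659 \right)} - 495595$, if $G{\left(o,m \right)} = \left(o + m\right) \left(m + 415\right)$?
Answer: $-359443$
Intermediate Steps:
$G{\left(o,m \right)} = \left(415 + m\right) \left(m + o\right)$ ($G{\left(o,m \right)} = \left(m + o\right) \left(415 + m\right) = \left(415 + m\right) \left(m + o\right)$)
$G{\left(101,-659 \right)} - 495595 = \left(\left(-659\right)^{2} + 415 \left(-659\right) + 415 \cdot 101 - 66559\right) - 495595 = \left(434281 - 273485 + 41915 - 66559\right) - 495595 = 136152 - 495595 = -359443$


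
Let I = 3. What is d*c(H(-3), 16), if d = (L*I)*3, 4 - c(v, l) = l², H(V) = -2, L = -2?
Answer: 4536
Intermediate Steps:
c(v, l) = 4 - l²
d = -18 (d = -2*3*3 = -6*3 = -18)
d*c(H(-3), 16) = -18*(4 - 1*16²) = -18*(4 - 1*256) = -18*(4 - 256) = -18*(-252) = 4536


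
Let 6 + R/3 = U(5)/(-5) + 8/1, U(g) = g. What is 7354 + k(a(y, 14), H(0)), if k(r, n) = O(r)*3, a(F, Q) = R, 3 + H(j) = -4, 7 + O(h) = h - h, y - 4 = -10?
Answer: 7333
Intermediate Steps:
y = -6 (y = 4 - 10 = -6)
O(h) = -7 (O(h) = -7 + (h - h) = -7 + 0 = -7)
H(j) = -7 (H(j) = -3 - 4 = -7)
R = 3 (R = -18 + 3*(5/(-5) + 8/1) = -18 + 3*(5*(-⅕) + 8*1) = -18 + 3*(-1 + 8) = -18 + 3*7 = -18 + 21 = 3)
a(F, Q) = 3
k(r, n) = -21 (k(r, n) = -7*3 = -21)
7354 + k(a(y, 14), H(0)) = 7354 - 21 = 7333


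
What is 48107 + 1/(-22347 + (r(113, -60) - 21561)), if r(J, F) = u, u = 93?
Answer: 2107808204/43815 ≈ 48107.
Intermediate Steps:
r(J, F) = 93
48107 + 1/(-22347 + (r(113, -60) - 21561)) = 48107 + 1/(-22347 + (93 - 21561)) = 48107 + 1/(-22347 - 21468) = 48107 + 1/(-43815) = 48107 - 1/43815 = 2107808204/43815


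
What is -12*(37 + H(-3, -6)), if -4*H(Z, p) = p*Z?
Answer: -390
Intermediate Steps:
H(Z, p) = -Z*p/4 (H(Z, p) = -p*Z/4 = -Z*p/4)
-12*(37 + H(-3, -6)) = -12*(37 - ¼*(-3)*(-6)) = -12*(37 - 9/2) = -12*65/2 = -390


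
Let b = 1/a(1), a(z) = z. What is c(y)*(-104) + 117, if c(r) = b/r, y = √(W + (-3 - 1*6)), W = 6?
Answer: 117 + 104*I*√3/3 ≈ 117.0 + 60.044*I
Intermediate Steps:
y = I*√3 (y = √(6 + (-3 - 1*6)) = √(6 + (-3 - 6)) = √(6 - 9) = √(-3) = I*√3 ≈ 1.732*I)
b = 1 (b = 1/1 = 1)
c(r) = 1/r
c(y)*(-104) + 117 = -104/(I*√3) + 117 = -I*√3/3*(-104) + 117 = 104*I*√3/3 + 117 = 117 + 104*I*√3/3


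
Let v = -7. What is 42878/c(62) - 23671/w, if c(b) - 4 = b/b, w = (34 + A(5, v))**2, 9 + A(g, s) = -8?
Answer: 12273387/1445 ≈ 8493.7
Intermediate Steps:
A(g, s) = -17 (A(g, s) = -9 - 8 = -17)
w = 289 (w = (34 - 17)**2 = 17**2 = 289)
c(b) = 5 (c(b) = 4 + b/b = 4 + 1 = 5)
42878/c(62) - 23671/w = 42878/5 - 23671/289 = 12273387/1445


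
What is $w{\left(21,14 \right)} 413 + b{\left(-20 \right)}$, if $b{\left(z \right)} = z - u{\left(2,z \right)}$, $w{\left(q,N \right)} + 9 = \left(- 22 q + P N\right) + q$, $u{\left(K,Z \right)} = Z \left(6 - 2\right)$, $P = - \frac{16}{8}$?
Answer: $-197354$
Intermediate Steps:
$P = -2$ ($P = \left(-16\right) \frac{1}{8} = -2$)
$u{\left(K,Z \right)} = 4 Z$ ($u{\left(K,Z \right)} = Z 4 = 4 Z$)
$w{\left(q,N \right)} = -9 - 21 q - 2 N$ ($w{\left(q,N \right)} = -9 + \left(\left(- 22 q - 2 N\right) + q\right) = -9 - \left(2 N + 21 q\right) = -9 - 21 q - 2 N$)
$b{\left(z \right)} = - 3 z$ ($b{\left(z \right)} = z - 4 z = - 3 z$)
$w{\left(21,14 \right)} 413 + b{\left(-20 \right)} = \left(-9 - 441 - 28\right) 413 - -60 = \left(-9 - 441 - 28\right) 413 + 60 = \left(-478\right) 413 + 60 = -197414 + 60 = -197354$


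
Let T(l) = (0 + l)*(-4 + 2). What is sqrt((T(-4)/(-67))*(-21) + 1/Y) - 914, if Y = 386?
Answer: -914 + sqrt(1678831730)/25862 ≈ -912.42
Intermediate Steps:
T(l) = -2*l (T(l) = l*(-2) = -2*l)
sqrt((T(-4)/(-67))*(-21) + 1/Y) - 914 = sqrt((-2*(-4)/(-67))*(-21) + 1/386) - 914 = sqrt((8*(-1/67))*(-21) + 1/386) - 914 = sqrt(-8/67*(-21) + 1/386) - 914 = sqrt(168/67 + 1/386) - 914 = sqrt(64915/25862) - 914 = sqrt(1678831730)/25862 - 914 = -914 + sqrt(1678831730)/25862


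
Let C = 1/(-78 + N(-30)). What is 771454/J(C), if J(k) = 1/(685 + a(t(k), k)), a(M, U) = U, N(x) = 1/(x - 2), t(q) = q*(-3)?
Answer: 1319504950502/2497 ≈ 5.2844e+8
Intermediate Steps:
t(q) = -3*q
N(x) = 1/(-2 + x)
C = -32/2497 (C = 1/(-78 + 1/(-2 - 30)) = 1/(-78 + 1/(-32)) = 1/(-78 - 1/32) = 1/(-2497/32) = -32/2497 ≈ -0.012815)
J(k) = 1/(685 + k)
771454/J(C) = 771454/(1/(685 - 32/2497)) = 771454/(1/(1710413/2497)) = 771454/(2497/1710413) = 771454*(1710413/2497) = 1319504950502/2497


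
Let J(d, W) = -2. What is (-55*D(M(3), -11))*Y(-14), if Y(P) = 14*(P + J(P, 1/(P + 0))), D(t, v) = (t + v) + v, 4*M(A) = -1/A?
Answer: -816200/3 ≈ -2.7207e+5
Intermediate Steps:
M(A) = -1/(4*A) (M(A) = (-1/A)/4 = -1/(4*A))
D(t, v) = t + 2*v
Y(P) = -28 + 14*P (Y(P) = 14*(P - 2) = 14*(-2 + P) = -28 + 14*P)
(-55*D(M(3), -11))*Y(-14) = (-55*(-¼/3 + 2*(-11)))*(-28 + 14*(-14)) = (-55*(-¼*⅓ - 22))*(-28 - 196) = -55*(-1/12 - 22)*(-224) = -55*(-265/12)*(-224) = (14575/12)*(-224) = -816200/3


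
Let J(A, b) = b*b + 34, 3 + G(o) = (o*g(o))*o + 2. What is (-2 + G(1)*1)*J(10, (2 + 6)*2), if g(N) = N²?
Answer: -580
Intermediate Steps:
G(o) = -1 + o⁴ (G(o) = -3 + ((o*o²)*o + 2) = -3 + (o³*o + 2) = -3 + (o⁴ + 2) = -3 + (2 + o⁴) = -1 + o⁴)
J(A, b) = 34 + b² (J(A, b) = b² + 34 = 34 + b²)
(-2 + G(1)*1)*J(10, (2 + 6)*2) = (-2 + (-1 + 1⁴)*1)*(34 + ((2 + 6)*2)²) = (-2 + (-1 + 1)*1)*(34 + (8*2)²) = (-2 + 0*1)*(34 + 16²) = (-2 + 0)*(34 + 256) = -2*290 = -580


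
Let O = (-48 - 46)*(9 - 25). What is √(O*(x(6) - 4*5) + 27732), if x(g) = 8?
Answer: 6*√269 ≈ 98.407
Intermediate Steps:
O = 1504 (O = -94*(-16) = 1504)
√(O*(x(6) - 4*5) + 27732) = √(1504*(8 - 4*5) + 27732) = √(1504*(8 - 20) + 27732) = √(1504*(-12) + 27732) = √(-18048 + 27732) = √9684 = 6*√269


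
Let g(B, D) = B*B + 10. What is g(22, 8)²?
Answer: 244036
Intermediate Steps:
g(B, D) = 10 + B² (g(B, D) = B² + 10 = 10 + B²)
g(22, 8)² = (10 + 22²)² = (10 + 484)² = 494² = 244036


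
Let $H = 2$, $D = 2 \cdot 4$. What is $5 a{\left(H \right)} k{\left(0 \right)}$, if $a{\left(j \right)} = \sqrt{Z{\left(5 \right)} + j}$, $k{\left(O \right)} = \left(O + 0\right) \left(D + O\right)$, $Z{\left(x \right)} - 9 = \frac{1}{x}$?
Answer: $0$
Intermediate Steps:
$Z{\left(x \right)} = 9 + \frac{1}{x}$
$D = 8$
$k{\left(O \right)} = O \left(8 + O\right)$ ($k{\left(O \right)} = \left(O + 0\right) \left(8 + O\right) = O \left(8 + O\right)$)
$a{\left(j \right)} = \sqrt{\frac{46}{5} + j}$ ($a{\left(j \right)} = \sqrt{\left(9 + \frac{1}{5}\right) + j} = \sqrt{\frac{46}{5} + j}$)
$5 a{\left(H \right)} k{\left(0 \right)} = 5 \frac{\sqrt{230 + 25 \cdot 2}}{5} \cdot 0 \left(8 + 0\right) = 5 \frac{\sqrt{230 + 50}}{5} \cdot 0 \cdot 8 = 5 \frac{\sqrt{280}}{5} \cdot 0 = 5 \frac{2 \sqrt{70}}{5} \cdot 0 = 2 \sqrt{70} \cdot 0 = 0$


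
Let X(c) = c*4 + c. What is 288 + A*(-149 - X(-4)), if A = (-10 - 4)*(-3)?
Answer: -5130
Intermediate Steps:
A = 42 (A = -14*(-3) = 42)
X(c) = 5*c (X(c) = 4*c + c = 5*c)
288 + A*(-149 - X(-4)) = 288 + 42*(-149 - 5*(-4)) = 288 + 42*(-149 - 1*(-20)) = 288 + 42*(-149 + 20) = 288 + 42*(-129) = 288 - 5418 = -5130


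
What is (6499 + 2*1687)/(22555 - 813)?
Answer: 9873/21742 ≈ 0.45410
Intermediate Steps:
(6499 + 2*1687)/(22555 - 813) = (6499 + 3374)/21742 = 9873*(1/21742) = 9873/21742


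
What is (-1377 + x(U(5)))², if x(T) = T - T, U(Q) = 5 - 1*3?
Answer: 1896129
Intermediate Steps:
U(Q) = 2 (U(Q) = 5 - 3 = 2)
x(T) = 0
(-1377 + x(U(5)))² = (-1377 + 0)² = (-1377)² = 1896129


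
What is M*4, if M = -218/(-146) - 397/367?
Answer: 44088/26791 ≈ 1.6456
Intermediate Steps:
M = 11022/26791 (M = -218*(-1/146) - 397*1/367 = 109/73 - 397/367 = 11022/26791 ≈ 0.41141)
M*4 = (11022/26791)*4 = 44088/26791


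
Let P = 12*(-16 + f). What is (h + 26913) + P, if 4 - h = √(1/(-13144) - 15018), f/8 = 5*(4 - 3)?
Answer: 27205 - I*√648645204598/6572 ≈ 27205.0 - 122.55*I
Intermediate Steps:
f = 40 (f = 8*(5*(4 - 3)) = 8*(5*1) = 8*5 = 40)
h = 4 - I*√648645204598/6572 (h = 4 - √(1/(-13144) - 15018) = 4 - √(-1/13144 - 15018) = 4 - √(-197396593/13144) = 4 - I*√648645204598/6572 ≈ 4.0 - 122.55*I)
P = 288 (P = 12*(-16 + 40) = 12*24 = 288)
(h + 26913) + P = ((4 - I*√648645204598/6572) + 26913) + 288 = (26917 - I*√648645204598/6572) + 288 = 27205 - I*√648645204598/6572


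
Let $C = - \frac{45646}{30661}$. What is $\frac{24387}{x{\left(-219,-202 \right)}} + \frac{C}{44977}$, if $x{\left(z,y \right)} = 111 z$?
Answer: $- \frac{11210584379351}{11174359475091} \approx -1.0032$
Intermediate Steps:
$C = - \frac{45646}{30661}$ ($C = \left(-45646\right) \frac{1}{30661} = - \frac{45646}{30661} \approx -1.4887$)
$\frac{24387}{x{\left(-219,-202 \right)}} + \frac{C}{44977} = \frac{24387}{111 \left(-219\right)} - \frac{45646}{30661 \cdot 44977} = \frac{24387}{-24309} - \frac{45646}{1379039797} = 24387 \left(- \frac{1}{24309}\right) - \frac{45646}{1379039797} = - \frac{8129}{8103} - \frac{45646}{1379039797} = - \frac{11210584379351}{11174359475091}$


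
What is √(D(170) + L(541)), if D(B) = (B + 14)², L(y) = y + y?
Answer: 3*√3882 ≈ 186.92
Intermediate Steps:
L(y) = 2*y
D(B) = (14 + B)²
√(D(170) + L(541)) = √((14 + 170)² + 2*541) = √(184² + 1082) = √(33856 + 1082) = √34938 = 3*√3882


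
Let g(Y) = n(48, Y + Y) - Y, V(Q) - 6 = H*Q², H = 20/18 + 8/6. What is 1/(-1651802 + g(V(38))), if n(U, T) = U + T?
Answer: -9/14833964 ≈ -6.0672e-7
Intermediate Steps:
H = 22/9 (H = 20*(1/18) + 8*(⅙) = 10/9 + 4/3 = 22/9 ≈ 2.4444)
V(Q) = 6 + 22*Q²/9
n(U, T) = T + U
g(Y) = 48 + Y (g(Y) = ((Y + Y) + 48) - Y = (2*Y + 48) - Y = (48 + 2*Y) - Y = 48 + Y)
1/(-1651802 + g(V(38))) = 1/(-1651802 + (48 + (6 + (22/9)*38²))) = 1/(-1651802 + (48 + (6 + (22/9)*1444))) = 1/(-1651802 + (48 + (6 + 31768/9))) = 1/(-1651802 + (48 + 31822/9)) = 1/(-1651802 + 32254/9) = 1/(-14833964/9) = -9/14833964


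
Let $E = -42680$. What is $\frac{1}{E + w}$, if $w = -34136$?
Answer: $- \frac{1}{76816} \approx -1.3018 \cdot 10^{-5}$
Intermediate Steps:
$\frac{1}{E + w} = \frac{1}{-42680 - 34136} = \frac{1}{-76816} = - \frac{1}{76816}$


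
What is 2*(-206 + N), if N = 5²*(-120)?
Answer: -6412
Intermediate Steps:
N = -3000 (N = 25*(-120) = -3000)
2*(-206 + N) = 2*(-206 - 3000) = 2*(-3206) = -6412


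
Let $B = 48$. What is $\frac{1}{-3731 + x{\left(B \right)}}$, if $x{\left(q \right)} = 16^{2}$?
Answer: $- \frac{1}{3475} \approx -0.00028777$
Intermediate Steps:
$x{\left(q \right)} = 256$
$\frac{1}{-3731 + x{\left(B \right)}} = \frac{1}{-3731 + 256} = \frac{1}{-3475} = - \frac{1}{3475}$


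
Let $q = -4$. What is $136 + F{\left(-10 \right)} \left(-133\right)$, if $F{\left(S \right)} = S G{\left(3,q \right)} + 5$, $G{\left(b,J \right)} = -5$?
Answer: $-7179$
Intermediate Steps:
$F{\left(S \right)} = 5 - 5 S$ ($F{\left(S \right)} = S \left(-5\right) + 5 = - 5 S + 5 = 5 - 5 S$)
$136 + F{\left(-10 \right)} \left(-133\right) = 136 + \left(5 - -50\right) \left(-133\right) = 136 + \left(5 + 50\right) \left(-133\right) = 136 + 55 \left(-133\right) = 136 - 7315 = -7179$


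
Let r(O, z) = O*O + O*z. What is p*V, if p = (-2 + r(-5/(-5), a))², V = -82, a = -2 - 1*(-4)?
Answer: -82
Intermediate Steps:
a = 2 (a = -2 + 4 = 2)
r(O, z) = O² + O*z
p = 1 (p = (-2 + (-5/(-5))*(-5/(-5) + 2))² = (-2 + (-5*(-⅕))*(-5*(-⅕) + 2))² = (-2 + 1*(1 + 2))² = (-2 + 1*3)² = (-2 + 3)² = 1² = 1)
p*V = 1*(-82) = -82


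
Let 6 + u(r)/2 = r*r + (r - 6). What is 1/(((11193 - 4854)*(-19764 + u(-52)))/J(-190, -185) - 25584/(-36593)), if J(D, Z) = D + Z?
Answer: 4574125/1119920692356 ≈ 4.0843e-6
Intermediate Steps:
u(r) = -24 + 2*r + 2*r² (u(r) = -12 + 2*(r*r + (r - 6)) = -12 + 2*(r² + (-6 + r)) = -12 + 2*(-6 + r + r²) = -12 + (-12 + 2*r + 2*r²) = -24 + 2*r + 2*r²)
1/(((11193 - 4854)*(-19764 + u(-52)))/J(-190, -185) - 25584/(-36593)) = 1/(((11193 - 4854)*(-19764 + (-24 + 2*(-52) + 2*(-52)²)))/(-190 - 185) - 25584/(-36593)) = 1/((6339*(-19764 + (-24 - 104 + 2*2704)))/(-375) - 25584*(-1/36593)) = 1/((6339*(-19764 + (-24 - 104 + 5408)))*(-1/375) + 25584/36593) = 1/((6339*(-19764 + 5280))*(-1/375) + 25584/36593) = 1/((6339*(-14484))*(-1/375) + 25584/36593) = 1/(-91814076*(-1/375) + 25584/36593) = 1/(30604692/125 + 25584/36593) = 1/(1119920692356/4574125) = 4574125/1119920692356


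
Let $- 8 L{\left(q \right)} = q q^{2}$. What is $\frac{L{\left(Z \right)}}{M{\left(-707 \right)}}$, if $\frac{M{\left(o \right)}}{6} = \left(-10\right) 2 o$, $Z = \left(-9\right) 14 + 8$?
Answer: $\frac{205379}{84840} \approx 2.4208$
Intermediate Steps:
$Z = -118$ ($Z = -126 + 8 = -118$)
$M{\left(o \right)} = - 120 o$ ($M{\left(o \right)} = 6 \left(-10\right) 2 o = 6 \left(- 20 o\right) = - 120 o$)
$L{\left(q \right)} = - \frac{q^{3}}{8}$ ($L{\left(q \right)} = - \frac{q q^{2}}{8} = - \frac{q^{3}}{8}$)
$\frac{L{\left(Z \right)}}{M{\left(-707 \right)}} = \frac{\left(- \frac{1}{8}\right) \left(-118\right)^{3}}{\left(-120\right) \left(-707\right)} = \frac{\left(- \frac{1}{8}\right) \left(-1643032\right)}{84840} = 205379 \cdot \frac{1}{84840} = \frac{205379}{84840}$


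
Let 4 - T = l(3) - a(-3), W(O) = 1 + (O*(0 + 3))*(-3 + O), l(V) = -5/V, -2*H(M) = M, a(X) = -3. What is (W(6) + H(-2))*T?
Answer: 448/3 ≈ 149.33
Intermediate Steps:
H(M) = -M/2
W(O) = 1 + 3*O*(-3 + O) (W(O) = 1 + (O*3)*(-3 + O) = 1 + (3*O)*(-3 + O) = 1 + 3*O*(-3 + O))
T = 8/3 (T = 4 - (-5/3 - 1*(-3)) = 4 - (-5*⅓ + 3) = 4 - (-5/3 + 3) = 4 - 1*4/3 = 4 - 4/3 = 8/3 ≈ 2.6667)
(W(6) + H(-2))*T = ((1 - 9*6 + 3*6²) - ½*(-2))*(8/3) = ((1 - 54 + 3*36) + 1)*(8/3) = ((1 - 54 + 108) + 1)*(8/3) = (55 + 1)*(8/3) = 56*(8/3) = 448/3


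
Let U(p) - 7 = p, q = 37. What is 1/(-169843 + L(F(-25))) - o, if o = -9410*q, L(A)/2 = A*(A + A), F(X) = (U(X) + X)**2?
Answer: 4702161539371/13505361 ≈ 3.4817e+5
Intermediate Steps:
U(p) = 7 + p
F(X) = (7 + 2*X)**2 (F(X) = ((7 + X) + X)**2 = (7 + 2*X)**2)
L(A) = 4*A**2 (L(A) = 2*(A*(A + A)) = 2*(A*(2*A)) = 2*(2*A**2) = 4*A**2)
o = -348170 (o = -9410*37 = -348170)
1/(-169843 + L(F(-25))) - o = 1/(-169843 + 4*((7 + 2*(-25))**2)**2) - 1*(-348170) = 1/(-169843 + 4*((7 - 50)**2)**2) + 348170 = 1/(-169843 + 4*((-43)**2)**2) + 348170 = 1/(-169843 + 4*1849**2) + 348170 = 1/(-169843 + 4*3418801) + 348170 = 1/(-169843 + 13675204) + 348170 = 1/13505361 + 348170 = 4702161539371/13505361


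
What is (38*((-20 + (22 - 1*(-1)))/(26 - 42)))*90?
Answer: -2565/4 ≈ -641.25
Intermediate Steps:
(38*((-20 + (22 - 1*(-1)))/(26 - 42)))*90 = (38*((-20 + (22 + 1))/(-16)))*90 = (38*((-20 + 23)*(-1/16)))*90 = (38*(3*(-1/16)))*90 = (38*(-3/16))*90 = -57/8*90 = -2565/4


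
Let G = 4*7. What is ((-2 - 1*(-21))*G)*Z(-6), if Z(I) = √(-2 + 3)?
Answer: 532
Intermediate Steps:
Z(I) = 1 (Z(I) = √1 = 1)
G = 28
((-2 - 1*(-21))*G)*Z(-6) = ((-2 - 1*(-21))*28)*1 = ((-2 + 21)*28)*1 = (19*28)*1 = 532*1 = 532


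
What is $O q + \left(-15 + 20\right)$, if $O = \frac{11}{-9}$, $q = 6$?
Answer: $- \frac{7}{3} \approx -2.3333$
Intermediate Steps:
$O = - \frac{11}{9}$ ($O = 11 \left(- \frac{1}{9}\right) = - \frac{11}{9} \approx -1.2222$)
$O q + \left(-15 + 20\right) = \left(- \frac{11}{9}\right) 6 + \left(-15 + 20\right) = - \frac{22}{3} + 5 = - \frac{7}{3}$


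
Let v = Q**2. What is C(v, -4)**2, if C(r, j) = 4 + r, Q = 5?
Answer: 841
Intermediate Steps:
v = 25 (v = 5**2 = 25)
C(v, -4)**2 = (4 + 25)**2 = 29**2 = 841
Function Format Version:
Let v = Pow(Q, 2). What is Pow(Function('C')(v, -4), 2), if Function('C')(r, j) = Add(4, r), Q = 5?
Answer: 841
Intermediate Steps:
v = 25 (v = Pow(5, 2) = 25)
Pow(Function('C')(v, -4), 2) = Pow(Add(4, 25), 2) = Pow(29, 2) = 841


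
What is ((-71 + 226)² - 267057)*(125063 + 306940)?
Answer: -104990553096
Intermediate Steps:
((-71 + 226)² - 267057)*(125063 + 306940) = (155² - 267057)*432003 = (24025 - 267057)*432003 = -243032*432003 = -104990553096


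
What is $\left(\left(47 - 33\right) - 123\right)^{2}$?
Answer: $11881$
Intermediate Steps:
$\left(\left(47 - 33\right) - 123\right)^{2} = \left(14 - 123\right)^{2} = \left(-109\right)^{2} = 11881$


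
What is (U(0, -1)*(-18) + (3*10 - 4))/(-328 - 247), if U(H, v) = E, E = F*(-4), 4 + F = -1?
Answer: 334/575 ≈ 0.58087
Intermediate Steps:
F = -5 (F = -4 - 1 = -5)
E = 20 (E = -5*(-4) = 20)
U(H, v) = 20
(U(0, -1)*(-18) + (3*10 - 4))/(-328 - 247) = (20*(-18) + (3*10 - 4))/(-328 - 247) = (-360 + (30 - 4))/(-575) = (-360 + 26)*(-1/575) = -334*(-1/575) = 334/575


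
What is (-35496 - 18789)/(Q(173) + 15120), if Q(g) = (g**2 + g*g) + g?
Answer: -54285/75151 ≈ -0.72235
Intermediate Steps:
Q(g) = g + 2*g**2 (Q(g) = (g**2 + g**2) + g = 2*g**2 + g = g + 2*g**2)
(-35496 - 18789)/(Q(173) + 15120) = (-35496 - 18789)/(173*(1 + 2*173) + 15120) = -54285/(173*(1 + 346) + 15120) = -54285/(173*347 + 15120) = -54285/(60031 + 15120) = -54285/75151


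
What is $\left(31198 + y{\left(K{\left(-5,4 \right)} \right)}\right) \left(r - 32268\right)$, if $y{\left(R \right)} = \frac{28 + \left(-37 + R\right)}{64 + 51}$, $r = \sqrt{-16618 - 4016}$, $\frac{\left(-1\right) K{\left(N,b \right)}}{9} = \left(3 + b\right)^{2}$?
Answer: $- \frac{23151128352}{23} + \frac{717464 i \sqrt{20634}}{23} \approx -1.0066 \cdot 10^{9} + 4.4809 \cdot 10^{6} i$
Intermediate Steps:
$K{\left(N,b \right)} = - 9 \left(3 + b\right)^{2}$
$r = i \sqrt{20634}$ ($r = \sqrt{-20634} = i \sqrt{20634} \approx 143.65 i$)
$y{\left(R \right)} = - \frac{9}{115} + \frac{R}{115}$ ($y{\left(R \right)} = \frac{-9 + R}{115} = \left(-9 + R\right) \frac{1}{115} = - \frac{9}{115} + \frac{R}{115}$)
$\left(31198 + y{\left(K{\left(-5,4 \right)} \right)}\right) \left(r - 32268\right) = \left(31198 + \left(- \frac{9}{115} + \frac{\left(-9\right) \left(3 + 4\right)^{2}}{115}\right)\right) \left(i \sqrt{20634} - 32268\right) = \left(31198 + \left(- \frac{9}{115} + \frac{\left(-9\right) 7^{2}}{115}\right)\right) \left(-32268 + i \sqrt{20634}\right) = \left(31198 + \left(- \frac{9}{115} + \frac{\left(-9\right) 49}{115}\right)\right) \left(-32268 + i \sqrt{20634}\right) = \left(31198 + \left(- \frac{9}{115} + \frac{1}{115} \left(-441\right)\right)\right) \left(-32268 + i \sqrt{20634}\right) = \left(31198 - \frac{90}{23}\right) \left(-32268 + i \sqrt{20634}\right) = \frac{717464 \left(-32268 + i \sqrt{20634}\right)}{23} = - \frac{23151128352}{23} + \frac{717464 i \sqrt{20634}}{23}$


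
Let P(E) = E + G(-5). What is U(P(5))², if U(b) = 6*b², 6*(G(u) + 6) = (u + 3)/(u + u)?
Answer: 707281/22500 ≈ 31.435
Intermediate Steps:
G(u) = -6 + (3 + u)/(12*u) (G(u) = -6 + ((u + 3)/(u + u))/6 = -6 + ((3 + u)/((2*u)))/6 = -6 + ((3 + u)*(1/(2*u)))/6 = -6 + ((3 + u)/(2*u))/6 = -6 + (3 + u)/(12*u))
P(E) = -179/30 + E (P(E) = E + (1/12)*(3 - 71*(-5))/(-5) = E + (1/12)*(-⅕)*(3 + 355) = E + (1/12)*(-⅕)*358 = E - 179/30 = -179/30 + E)
U(P(5))² = (6*(-179/30 + 5)²)² = (6*(-29/30)²)² = (6*(841/900))² = (841/150)² = 707281/22500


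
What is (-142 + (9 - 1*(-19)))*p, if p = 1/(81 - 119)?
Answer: 3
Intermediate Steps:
p = -1/38 (p = 1/(-38) = -1/38 ≈ -0.026316)
(-142 + (9 - 1*(-19)))*p = (-142 + (9 - 1*(-19)))*(-1/38) = (-142 + (9 + 19))*(-1/38) = (-142 + 28)*(-1/38) = -114*(-1/38) = 3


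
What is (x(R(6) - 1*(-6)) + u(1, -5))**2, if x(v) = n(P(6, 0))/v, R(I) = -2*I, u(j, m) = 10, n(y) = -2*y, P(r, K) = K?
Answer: 100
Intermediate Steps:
x(v) = 0 (x(v) = (-2*0)/v = 0/v = 0)
(x(R(6) - 1*(-6)) + u(1, -5))**2 = (0 + 10)**2 = 10**2 = 100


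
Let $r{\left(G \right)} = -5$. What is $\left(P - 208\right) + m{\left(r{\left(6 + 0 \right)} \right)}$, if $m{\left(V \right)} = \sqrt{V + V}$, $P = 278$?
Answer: $70 + i \sqrt{10} \approx 70.0 + 3.1623 i$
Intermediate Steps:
$m{\left(V \right)} = \sqrt{2} \sqrt{V}$ ($m{\left(V \right)} = \sqrt{2 V} = \sqrt{2} \sqrt{V}$)
$\left(P - 208\right) + m{\left(r{\left(6 + 0 \right)} \right)} = \left(278 - 208\right) + \sqrt{2} \sqrt{-5} = 70 + \sqrt{2} i \sqrt{5} = 70 + i \sqrt{10}$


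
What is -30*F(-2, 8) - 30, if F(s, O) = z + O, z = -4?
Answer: -150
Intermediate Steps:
F(s, O) = -4 + O
-30*F(-2, 8) - 30 = -30*(-4 + 8) - 30 = -30*4 - 30 = -120 - 30 = -150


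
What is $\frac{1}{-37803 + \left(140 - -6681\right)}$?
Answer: $- \frac{1}{30982} \approx -3.2277 \cdot 10^{-5}$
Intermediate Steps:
$\frac{1}{-37803 + \left(140 - -6681\right)} = \frac{1}{-37803 + \left(140 + 6681\right)} = \frac{1}{-37803 + 6821} = \frac{1}{-30982} = - \frac{1}{30982}$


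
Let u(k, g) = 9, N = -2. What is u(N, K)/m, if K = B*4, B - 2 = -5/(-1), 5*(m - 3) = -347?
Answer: -45/332 ≈ -0.13554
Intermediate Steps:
m = -332/5 (m = 3 + (1/5)*(-347) = 3 - 347/5 = -332/5 ≈ -66.400)
B = 7 (B = 2 - 5/(-1) = 2 - 5*(-1) = 2 + 5 = 7)
K = 28 (K = 7*4 = 28)
u(N, K)/m = 9/(-332/5) = 9*(-5/332) = -45/332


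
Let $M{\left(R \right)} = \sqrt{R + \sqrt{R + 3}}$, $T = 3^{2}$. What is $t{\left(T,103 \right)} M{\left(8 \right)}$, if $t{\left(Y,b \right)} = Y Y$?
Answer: $81 \sqrt{8 + \sqrt{11}} \approx 272.49$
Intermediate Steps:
$T = 9$
$t{\left(Y,b \right)} = Y^{2}$
$M{\left(R \right)} = \sqrt{R + \sqrt{3 + R}}$
$t{\left(T,103 \right)} M{\left(8 \right)} = 9^{2} \sqrt{8 + \sqrt{3 + 8}} = 81 \sqrt{8 + \sqrt{11}}$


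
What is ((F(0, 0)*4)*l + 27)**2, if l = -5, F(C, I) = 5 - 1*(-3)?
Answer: 17689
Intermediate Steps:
F(C, I) = 8 (F(C, I) = 5 + 3 = 8)
((F(0, 0)*4)*l + 27)**2 = ((8*4)*(-5) + 27)**2 = (32*(-5) + 27)**2 = (-160 + 27)**2 = (-133)**2 = 17689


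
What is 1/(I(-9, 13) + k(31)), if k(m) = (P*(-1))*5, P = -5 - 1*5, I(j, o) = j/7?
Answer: 7/341 ≈ 0.020528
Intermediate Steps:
I(j, o) = j/7 (I(j, o) = j*(⅐) = j/7)
P = -10 (P = -5 - 5 = -10)
k(m) = 50 (k(m) = -10*(-1)*5 = 10*5 = 50)
1/(I(-9, 13) + k(31)) = 1/((⅐)*(-9) + 50) = 1/(-9/7 + 50) = 1/(341/7) = 7/341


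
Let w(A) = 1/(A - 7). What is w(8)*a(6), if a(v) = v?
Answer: 6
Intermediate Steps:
w(A) = 1/(-7 + A)
w(8)*a(6) = 6/(-7 + 8) = 6/1 = 1*6 = 6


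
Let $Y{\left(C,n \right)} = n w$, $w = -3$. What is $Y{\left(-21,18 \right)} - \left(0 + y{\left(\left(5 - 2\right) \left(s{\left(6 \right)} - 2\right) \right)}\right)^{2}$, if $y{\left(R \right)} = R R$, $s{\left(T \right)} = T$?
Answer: $-20790$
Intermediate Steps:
$Y{\left(C,n \right)} = - 3 n$ ($Y{\left(C,n \right)} = n \left(-3\right) = - 3 n$)
$y{\left(R \right)} = R^{2}$
$Y{\left(-21,18 \right)} - \left(0 + y{\left(\left(5 - 2\right) \left(s{\left(6 \right)} - 2\right) \right)}\right)^{2} = \left(-3\right) 18 - \left(0 + \left(\left(5 - 2\right) \left(6 - 2\right)\right)^{2}\right)^{2} = -54 - \left(0 + \left(3 \cdot 4\right)^{2}\right)^{2} = -54 - \left(0 + 12^{2}\right)^{2} = -54 - \left(0 + 144\right)^{2} = -54 - 144^{2} = -54 - 20736 = -20790$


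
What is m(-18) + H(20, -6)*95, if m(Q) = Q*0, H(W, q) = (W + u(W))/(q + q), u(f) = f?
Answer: -950/3 ≈ -316.67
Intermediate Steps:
H(W, q) = W/q (H(W, q) = (W + W)/(q + q) = (2*W)/((2*q)) = (2*W)*(1/(2*q)) = W/q)
m(Q) = 0
m(-18) + H(20, -6)*95 = 0 + (20/(-6))*95 = 0 + (20*(-1/6))*95 = 0 - 10/3*95 = 0 - 950/3 = -950/3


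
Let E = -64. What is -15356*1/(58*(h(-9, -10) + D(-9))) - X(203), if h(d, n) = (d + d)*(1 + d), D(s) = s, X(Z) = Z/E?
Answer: 303353/250560 ≈ 1.2107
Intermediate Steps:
X(Z) = -Z/64 (X(Z) = Z/(-64) = Z*(-1/64) = -Z/64)
h(d, n) = 2*d*(1 + d) (h(d, n) = (2*d)*(1 + d) = 2*d*(1 + d))
-15356*1/(58*(h(-9, -10) + D(-9))) - X(203) = -15356*1/(58*(2*(-9)*(1 - 9) - 9)) - (-1)*203/64 = -15356*1/(58*(2*(-9)*(-8) - 9)) - 1*(-203/64) = -15356*1/(58*(144 - 9)) + 203/64 = -15356/(58*135) + 203/64 = -15356/7830 + 203/64 = -15356*1/7830 + 203/64 = -7678/3915 + 203/64 = 303353/250560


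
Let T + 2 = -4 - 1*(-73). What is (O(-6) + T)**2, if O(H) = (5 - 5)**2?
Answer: 4489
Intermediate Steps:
O(H) = 0 (O(H) = 0**2 = 0)
T = 67 (T = -2 + (-4 - 1*(-73)) = -2 + (-4 + 73) = -2 + 69 = 67)
(O(-6) + T)**2 = (0 + 67)**2 = 67**2 = 4489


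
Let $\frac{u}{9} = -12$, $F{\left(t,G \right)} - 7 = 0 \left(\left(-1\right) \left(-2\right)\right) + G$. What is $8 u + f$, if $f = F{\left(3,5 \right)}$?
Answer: $-852$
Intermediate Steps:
$F{\left(t,G \right)} = 7 + G$ ($F{\left(t,G \right)} = 7 + \left(0 \left(\left(-1\right) \left(-2\right)\right) + G\right) = 7 + \left(0 \cdot 2 + G\right) = 7 + \left(0 + G\right) = 7 + G$)
$f = 12$ ($f = 7 + 5 = 12$)
$u = -108$ ($u = 9 \left(-12\right) = -108$)
$8 u + f = 8 \left(-108\right) + 12 = -864 + 12 = -852$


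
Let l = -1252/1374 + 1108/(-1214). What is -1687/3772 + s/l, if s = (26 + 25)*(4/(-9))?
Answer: 505450221/42189820 ≈ 11.980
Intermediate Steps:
l = -760580/417009 (l = -1252*1/1374 + 1108*(-1/1214) = -626/687 - 554/607 = -760580/417009 ≈ -1.8239)
s = -68/3 (s = 51*(4*(-⅑)) = 51*(-4/9) = -68/3 ≈ -22.667)
-1687/3772 + s/l = -1687/3772 - 68/(3*(-760580/417009)) = -1687*1/3772 - 68/3*(-417009/760580) = -1687/3772 + 139003/11185 = 505450221/42189820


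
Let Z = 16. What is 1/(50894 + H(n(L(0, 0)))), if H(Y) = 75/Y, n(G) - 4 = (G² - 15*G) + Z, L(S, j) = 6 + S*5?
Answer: 34/1730321 ≈ 1.9650e-5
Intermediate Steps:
L(S, j) = 6 + 5*S
n(G) = 20 + G² - 15*G (n(G) = 4 + ((G² - 15*G) + 16) = 4 + (16 + G² - 15*G) = 20 + G² - 15*G)
1/(50894 + H(n(L(0, 0)))) = 1/(50894 + 75/(20 + (6 + 5*0)² - 15*(6 + 5*0))) = 1/(50894 + 75/(20 + (6 + 0)² - 15*(6 + 0))) = 1/(50894 + 75/(20 + 6² - 15*6)) = 1/(50894 + 75/(20 + 36 - 90)) = 1/(50894 + 75/(-34)) = 1/(50894 + 75*(-1/34)) = 1/(50894 - 75/34) = 1/(1730321/34) = 34/1730321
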